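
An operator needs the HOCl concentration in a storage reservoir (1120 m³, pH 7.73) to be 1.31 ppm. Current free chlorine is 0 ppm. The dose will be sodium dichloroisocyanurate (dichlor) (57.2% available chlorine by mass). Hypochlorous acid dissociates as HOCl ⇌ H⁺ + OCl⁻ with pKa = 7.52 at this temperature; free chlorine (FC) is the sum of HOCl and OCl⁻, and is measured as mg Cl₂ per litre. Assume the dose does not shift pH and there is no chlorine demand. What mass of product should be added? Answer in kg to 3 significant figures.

Volume: 1120 m³ = 1,120,000 L.
[OCl⁻]/[HOCl] = 10^(pH − pKa) = 10^(7.73 − 7.52) = 1.622; fraction as HOCl = 1/(1 + 1.622) = 0.3814.
Free chlorine required for 1.31 ppm HOCl: 1.31 / 0.3814 = 3.435 ppm.
FC to add: 3.435 − 0 = 3.435 mg/L as Cl₂.
Cl₂ equivalent: 3.435 mg/L × 1,120,000 L = 3847 g.
Product at 57.2% available Cl: 3847 / 0.572 = 6725 g.

6.73 kg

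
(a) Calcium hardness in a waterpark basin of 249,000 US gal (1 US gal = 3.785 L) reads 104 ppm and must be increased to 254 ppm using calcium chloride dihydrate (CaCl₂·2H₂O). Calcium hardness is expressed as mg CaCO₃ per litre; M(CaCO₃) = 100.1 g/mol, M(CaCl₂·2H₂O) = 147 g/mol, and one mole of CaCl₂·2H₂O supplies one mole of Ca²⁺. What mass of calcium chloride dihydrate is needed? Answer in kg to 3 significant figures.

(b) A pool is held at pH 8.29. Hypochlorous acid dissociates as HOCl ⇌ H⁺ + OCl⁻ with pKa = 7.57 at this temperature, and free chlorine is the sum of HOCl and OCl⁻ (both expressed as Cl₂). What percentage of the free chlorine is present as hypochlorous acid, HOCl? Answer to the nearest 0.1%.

(a) 208 kg; (b) 16.0%

(a) Volume: 249,000 US gal × 3.785 L/gal = 942,465 L.
(a) Hardness to add: (254 − 104) = 150 mg/L as CaCO₃ × 942,465 L = 141,400 g as CaCO₃.
(a) Moles of Ca²⁺ (1 mol Ca²⁺ ≡ 1 mol CaCO₃): 141,400 / 100.1 g/mol = 1412 mol.
(a) Mass of CaCl₂·2H₂O: 1412 × 147 = 207,600 g.

(b) [OCl⁻]/[HOCl] = 10^(pH − pKa) = 10^(8.29 − 7.57) = 10^0.72 = 5.248.
(b) Fraction as HOCl = 1 / (1 + 5.248) = 0.16.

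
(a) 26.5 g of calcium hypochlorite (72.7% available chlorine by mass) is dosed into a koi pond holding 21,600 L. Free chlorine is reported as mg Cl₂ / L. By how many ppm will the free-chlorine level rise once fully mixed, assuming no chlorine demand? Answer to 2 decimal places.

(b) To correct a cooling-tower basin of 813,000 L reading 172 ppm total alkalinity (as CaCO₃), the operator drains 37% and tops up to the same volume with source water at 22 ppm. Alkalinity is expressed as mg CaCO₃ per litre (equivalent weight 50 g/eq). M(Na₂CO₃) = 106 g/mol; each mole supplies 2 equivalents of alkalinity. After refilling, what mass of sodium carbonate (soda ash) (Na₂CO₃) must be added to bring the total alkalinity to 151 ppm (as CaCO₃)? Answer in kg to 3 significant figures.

(a) 0.89 ppm; (b) 29.7 kg

(a) Available chlorine delivered: 26.5 g × 0.727 = 19.27 g as Cl₂.
(a) Concentration rise: 19.27 g / 21,600 L = 0.8919 mg/L = 0.89 ppm.

(b) After draining 37% and refilling: 172 × 0.63 + 22 × 0.37 = 116.5 ppm.
(b) Deficit to target: 151 − 116.5 = 34.5 mg/L.
(b) As CaCO₃: 34.5 mg/L × 813,000 L = 28,050 g; ÷ 50 g/eq ÷ 2 = 280.5 mol Na₂CO₃.
(b) Mass: 280.5 × 106 = 29,730 g.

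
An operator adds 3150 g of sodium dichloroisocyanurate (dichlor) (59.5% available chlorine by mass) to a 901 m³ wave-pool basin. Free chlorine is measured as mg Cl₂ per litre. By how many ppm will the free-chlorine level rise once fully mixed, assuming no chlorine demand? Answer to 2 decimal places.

2.08 ppm

Volume: 901 m³ = 901,000 L.
Available chlorine delivered: 3150 g × 0.595 = 1874 g as Cl₂.
Concentration rise: 1874 g / 901,000 L = 2.08 mg/L = 2.08 ppm.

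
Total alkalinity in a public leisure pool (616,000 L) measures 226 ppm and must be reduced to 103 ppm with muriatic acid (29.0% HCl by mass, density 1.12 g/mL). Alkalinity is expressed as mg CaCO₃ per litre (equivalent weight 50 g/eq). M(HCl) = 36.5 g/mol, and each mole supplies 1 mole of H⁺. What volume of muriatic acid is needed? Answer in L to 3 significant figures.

Alkalinity to neutralize: (226 − 103) = 123 mg/L as CaCO₃ × 616,000 L = 75,770 g as CaCO₃.
Equivalents of H⁺ required: 75,770 ÷ 50 g/eq = 1515 eq = 1515 mol HCl.
Mass of HCl: 1515 × 36.5 = 55,310 g.
Mass of 29.0% solution: 55,310 / 0.29 = 190,700 g.
Volume: 190,700 g ÷ 1.12 g/mL = 170,300 mL.

170 L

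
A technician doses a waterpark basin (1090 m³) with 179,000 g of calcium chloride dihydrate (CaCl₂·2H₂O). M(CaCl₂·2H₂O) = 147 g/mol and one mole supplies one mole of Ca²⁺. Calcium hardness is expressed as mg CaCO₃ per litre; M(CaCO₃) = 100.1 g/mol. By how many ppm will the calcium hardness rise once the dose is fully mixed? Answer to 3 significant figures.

112 ppm

Volume: 1090 m³ = 1,090,000 L.
Moles of Ca²⁺: 179,000 g ÷ 147 g/mol = 1218 mol.
As CaCO₃: 1218 mol × 100.1 g/mol = 121,900 g.
Rise: 121,900 g / 1,090,000 L × 1000 = 111.8 mg/L.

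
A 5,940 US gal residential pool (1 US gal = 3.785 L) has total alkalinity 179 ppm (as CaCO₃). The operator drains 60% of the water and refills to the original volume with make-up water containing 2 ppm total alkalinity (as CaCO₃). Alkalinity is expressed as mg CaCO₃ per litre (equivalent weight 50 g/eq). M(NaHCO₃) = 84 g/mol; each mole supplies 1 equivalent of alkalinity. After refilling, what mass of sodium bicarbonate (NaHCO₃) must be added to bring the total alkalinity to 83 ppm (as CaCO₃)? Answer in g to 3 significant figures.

385 g

Volume: 5,940 US gal × 3.785 L/gal = 22,483 L.
After draining 60% and refilling: 179 × 0.40 + 2 × 0.60 = 72.8 ppm.
Deficit to target: 83 − 72.8 = 10.2 mg/L.
As CaCO₃: 10.2 mg/L × 22,483 L = 229.3 g; ÷ 50 g/eq ÷ 1 = 4.587 mol NaHCO₃.
Mass: 4.587 × 84 = 385.3 g.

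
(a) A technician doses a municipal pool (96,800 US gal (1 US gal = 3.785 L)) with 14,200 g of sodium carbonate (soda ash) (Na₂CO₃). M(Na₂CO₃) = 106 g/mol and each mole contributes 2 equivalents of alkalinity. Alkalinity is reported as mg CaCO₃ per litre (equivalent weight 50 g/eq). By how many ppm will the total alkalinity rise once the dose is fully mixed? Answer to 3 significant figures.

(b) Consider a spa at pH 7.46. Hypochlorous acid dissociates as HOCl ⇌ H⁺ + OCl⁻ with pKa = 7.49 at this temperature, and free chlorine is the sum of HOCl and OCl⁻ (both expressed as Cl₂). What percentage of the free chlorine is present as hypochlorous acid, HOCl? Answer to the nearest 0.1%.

(a) 36.6 ppm; (b) 51.7%

(a) Volume: 96,800 US gal × 3.785 L/gal = 366,388 L.
(a) Moles of Na₂CO₃: 14,200 g ÷ 106 g/mol = 134 mol → 267.9 eq of alkalinity.
(a) As CaCO₃: 267.9 eq × 50 g/eq = 13,400 g.
(a) Rise: 13,400 g / 366,388 L × 1000 = 36.56 mg/L.

(b) [OCl⁻]/[HOCl] = 10^(pH − pKa) = 10^(7.46 − 7.49) = 10^-0.03 = 0.9333.
(b) Fraction as HOCl = 1 / (1 + 0.9333) = 0.5173.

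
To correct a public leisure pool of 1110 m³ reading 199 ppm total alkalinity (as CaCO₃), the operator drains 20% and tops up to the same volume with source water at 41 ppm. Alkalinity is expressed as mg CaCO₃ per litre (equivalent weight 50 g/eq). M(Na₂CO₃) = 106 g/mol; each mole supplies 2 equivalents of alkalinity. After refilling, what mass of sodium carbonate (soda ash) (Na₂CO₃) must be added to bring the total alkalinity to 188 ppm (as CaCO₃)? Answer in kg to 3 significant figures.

24.2 kg

Volume: 1110 m³ = 1,110,000 L.
After draining 20% and refilling: 199 × 0.80 + 41 × 0.20 = 167.4 ppm.
Deficit to target: 188 − 167.4 = 20.6 mg/L.
As CaCO₃: 20.6 mg/L × 1,110,000 L = 22,870 g; ÷ 50 g/eq ÷ 2 = 228.7 mol Na₂CO₃.
Mass: 228.7 × 106 = 24,240 g.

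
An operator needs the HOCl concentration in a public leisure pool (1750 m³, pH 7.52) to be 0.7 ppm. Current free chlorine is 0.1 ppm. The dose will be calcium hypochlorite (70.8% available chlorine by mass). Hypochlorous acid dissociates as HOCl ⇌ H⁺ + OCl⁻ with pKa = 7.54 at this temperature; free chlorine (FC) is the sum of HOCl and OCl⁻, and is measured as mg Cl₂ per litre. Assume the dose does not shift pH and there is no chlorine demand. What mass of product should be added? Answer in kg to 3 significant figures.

3.14 kg

Volume: 1750 m³ = 1,750,000 L.
[OCl⁻]/[HOCl] = 10^(pH − pKa) = 10^(7.52 − 7.54) = 0.955; fraction as HOCl = 1/(1 + 0.955) = 0.5115.
Free chlorine required for 0.7 ppm HOCl: 0.7 / 0.5115 = 1.368 ppm.
FC to add: 1.368 − 0.1 = 1.268 mg/L as Cl₂.
Cl₂ equivalent: 1.268 mg/L × 1,750,000 L = 2220 g.
Product at 70.8% available Cl: 2220 / 0.708 = 3135 g.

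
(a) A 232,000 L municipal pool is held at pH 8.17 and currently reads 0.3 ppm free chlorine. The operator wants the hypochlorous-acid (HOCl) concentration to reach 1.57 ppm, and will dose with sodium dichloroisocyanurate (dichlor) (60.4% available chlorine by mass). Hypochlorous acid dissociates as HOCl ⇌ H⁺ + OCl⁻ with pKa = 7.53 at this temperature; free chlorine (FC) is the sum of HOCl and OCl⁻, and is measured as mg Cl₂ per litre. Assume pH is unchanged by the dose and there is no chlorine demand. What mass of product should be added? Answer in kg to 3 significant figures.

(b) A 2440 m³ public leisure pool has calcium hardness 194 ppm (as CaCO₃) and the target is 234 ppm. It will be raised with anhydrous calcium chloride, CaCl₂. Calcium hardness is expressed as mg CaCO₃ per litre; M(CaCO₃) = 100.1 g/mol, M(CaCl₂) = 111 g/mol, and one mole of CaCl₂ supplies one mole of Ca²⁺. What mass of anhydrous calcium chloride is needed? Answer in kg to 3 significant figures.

(a) 3.12 kg; (b) 108 kg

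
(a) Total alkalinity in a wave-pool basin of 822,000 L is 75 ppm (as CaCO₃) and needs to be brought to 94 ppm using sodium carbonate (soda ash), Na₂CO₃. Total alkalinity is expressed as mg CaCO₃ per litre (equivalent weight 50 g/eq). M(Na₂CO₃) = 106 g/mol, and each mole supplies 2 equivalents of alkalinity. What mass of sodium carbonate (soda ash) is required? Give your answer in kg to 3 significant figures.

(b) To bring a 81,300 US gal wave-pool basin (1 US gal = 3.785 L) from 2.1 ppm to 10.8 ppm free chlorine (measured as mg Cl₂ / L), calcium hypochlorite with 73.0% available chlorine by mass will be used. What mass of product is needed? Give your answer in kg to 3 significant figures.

(a) 16.6 kg; (b) 3.67 kg

(a) Alkalinity to add: (94 − 75) = 19 mg/L as CaCO₃ × 822,000 L = 15,620 g as CaCO₃.
(a) Equivalents: 15,620 g ÷ 50 g/eq = 312.4 eq.
(a) Each mole of Na₂CO₃ supplies 2 eq, so 312.4 / 2 = 156.2 mol.
(a) Mass: 156.2 mol × 106 g/mol = 16,560 g.

(b) Volume: 81,300 US gal × 3.785 L/gal = 307,720 L.
(b) Chlorine deficit: 10.8 − 2.1 = 8.7 ppm = 8.7 mg/L as Cl₂.
(b) Cl₂ equivalent needed: 8.7 mg/L × 307,720 L = 2,677,000 mg = 2677 g.
(b) Product at 73.0% available chlorine: 2677 / 0.73 = 3667 g.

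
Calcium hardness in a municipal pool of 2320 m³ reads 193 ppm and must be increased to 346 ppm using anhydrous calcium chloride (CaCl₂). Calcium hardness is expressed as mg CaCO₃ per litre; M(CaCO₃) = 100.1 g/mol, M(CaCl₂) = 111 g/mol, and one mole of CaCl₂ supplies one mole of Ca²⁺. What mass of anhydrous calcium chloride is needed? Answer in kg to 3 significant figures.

394 kg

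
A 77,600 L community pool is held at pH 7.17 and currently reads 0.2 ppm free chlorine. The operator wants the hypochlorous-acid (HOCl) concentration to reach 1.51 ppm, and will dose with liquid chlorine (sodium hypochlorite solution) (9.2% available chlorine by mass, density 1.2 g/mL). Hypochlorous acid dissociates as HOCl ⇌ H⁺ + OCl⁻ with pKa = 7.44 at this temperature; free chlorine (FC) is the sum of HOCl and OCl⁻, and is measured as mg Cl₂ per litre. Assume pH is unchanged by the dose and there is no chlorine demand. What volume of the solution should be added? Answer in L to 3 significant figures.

1.49 L

[OCl⁻]/[HOCl] = 10^(pH − pKa) = 10^(7.17 − 7.44) = 0.537; fraction as HOCl = 1/(1 + 0.537) = 0.6506.
Free chlorine required for 1.51 ppm HOCl: 1.51 / 0.6506 = 2.321 ppm.
FC to add: 2.321 − 0.2 = 2.121 mg/L as Cl₂.
Cl₂ equivalent: 2.121 mg/L × 77,600 L = 164.6 g.
Product at 9.2% available Cl: 164.6 / 0.092 = 1789 g.
Volume: 1789 g ÷ 1.2 g/mL = 1491 mL.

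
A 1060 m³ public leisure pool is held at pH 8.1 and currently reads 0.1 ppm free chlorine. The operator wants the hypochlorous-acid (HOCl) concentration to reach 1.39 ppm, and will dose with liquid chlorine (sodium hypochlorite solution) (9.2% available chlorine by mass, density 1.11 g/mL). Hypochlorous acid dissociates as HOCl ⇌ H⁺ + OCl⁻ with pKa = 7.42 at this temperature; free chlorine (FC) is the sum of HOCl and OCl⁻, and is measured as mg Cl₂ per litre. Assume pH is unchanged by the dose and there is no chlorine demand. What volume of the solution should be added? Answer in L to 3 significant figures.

82.4 L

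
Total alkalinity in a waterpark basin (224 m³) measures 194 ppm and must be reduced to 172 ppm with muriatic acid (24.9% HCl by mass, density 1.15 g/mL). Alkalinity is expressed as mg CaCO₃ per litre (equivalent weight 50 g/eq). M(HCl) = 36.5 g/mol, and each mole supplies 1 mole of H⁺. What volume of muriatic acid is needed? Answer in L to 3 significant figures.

12.6 L

Volume: 224 m³ = 224,000 L.
Alkalinity to neutralize: (194 − 172) = 22 mg/L as CaCO₃ × 224,000 L = 4928 g as CaCO₃.
Equivalents of H⁺ required: 4928 ÷ 50 g/eq = 98.56 eq = 98.56 mol HCl.
Mass of HCl: 98.56 × 36.5 = 3597 g.
Mass of 24.9% solution: 3597 / 0.249 = 14,450 g.
Volume: 14,450 g ÷ 1.15 g/mL = 12,560 mL.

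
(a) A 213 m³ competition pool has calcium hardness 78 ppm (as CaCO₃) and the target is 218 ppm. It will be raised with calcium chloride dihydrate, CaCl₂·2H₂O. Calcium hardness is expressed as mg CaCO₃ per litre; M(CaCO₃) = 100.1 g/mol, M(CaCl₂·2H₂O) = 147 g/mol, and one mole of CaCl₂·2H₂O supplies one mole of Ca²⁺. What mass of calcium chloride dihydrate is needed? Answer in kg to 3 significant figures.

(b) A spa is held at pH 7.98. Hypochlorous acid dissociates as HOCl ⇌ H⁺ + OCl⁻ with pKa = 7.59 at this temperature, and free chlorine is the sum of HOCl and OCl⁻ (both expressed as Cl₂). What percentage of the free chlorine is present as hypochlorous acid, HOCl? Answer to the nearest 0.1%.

(a) Volume: 213 m³ = 213,000 L.
(a) Hardness to add: (218 − 78) = 140 mg/L as CaCO₃ × 213,000 L = 29,820 g as CaCO₃.
(a) Moles of Ca²⁺ (1 mol Ca²⁺ ≡ 1 mol CaCO₃): 29,820 / 100.1 g/mol = 297.9 mol.
(a) Mass of CaCl₂·2H₂O: 297.9 × 147 = 43,790 g.

(b) [OCl⁻]/[HOCl] = 10^(pH − pKa) = 10^(7.98 − 7.59) = 10^0.39 = 2.455.
(b) Fraction as HOCl = 1 / (1 + 2.455) = 0.2895.

(a) 43.8 kg; (b) 28.9%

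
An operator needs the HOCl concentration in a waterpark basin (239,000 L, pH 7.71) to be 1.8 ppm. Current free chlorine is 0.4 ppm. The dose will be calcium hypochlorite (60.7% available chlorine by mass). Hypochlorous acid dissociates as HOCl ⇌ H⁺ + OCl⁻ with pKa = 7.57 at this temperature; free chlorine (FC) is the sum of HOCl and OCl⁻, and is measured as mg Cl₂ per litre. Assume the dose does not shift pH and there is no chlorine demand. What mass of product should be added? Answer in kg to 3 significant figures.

[OCl⁻]/[HOCl] = 10^(pH − pKa) = 10^(7.71 − 7.57) = 1.38; fraction as HOCl = 1/(1 + 1.38) = 0.4201.
Free chlorine required for 1.8 ppm HOCl: 1.8 / 0.4201 = 4.285 ppm.
FC to add: 4.285 − 0.4 = 3.885 mg/L as Cl₂.
Cl₂ equivalent: 3.885 mg/L × 239,000 L = 928.4 g.
Product at 60.7% available Cl: 928.4 / 0.607 = 1530 g.

1.53 kg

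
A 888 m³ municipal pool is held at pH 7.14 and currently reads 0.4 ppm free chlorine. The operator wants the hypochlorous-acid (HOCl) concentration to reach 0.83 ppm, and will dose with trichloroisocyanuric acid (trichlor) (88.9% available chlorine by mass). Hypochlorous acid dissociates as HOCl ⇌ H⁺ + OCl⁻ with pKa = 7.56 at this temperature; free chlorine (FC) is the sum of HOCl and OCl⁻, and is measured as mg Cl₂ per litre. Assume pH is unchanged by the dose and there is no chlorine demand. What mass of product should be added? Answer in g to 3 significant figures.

Volume: 888 m³ = 888,000 L.
[OCl⁻]/[HOCl] = 10^(pH − pKa) = 10^(7.14 − 7.56) = 0.3802; fraction as HOCl = 1/(1 + 0.3802) = 0.7245.
Free chlorine required for 0.83 ppm HOCl: 0.83 / 0.7245 = 1.146 ppm.
FC to add: 1.146 − 0.4 = 0.7456 mg/L as Cl₂.
Cl₂ equivalent: 0.7456 mg/L × 888,000 L = 662.1 g.
Product at 88.9% available Cl: 662.1 / 0.889 = 744.7 g.

745 g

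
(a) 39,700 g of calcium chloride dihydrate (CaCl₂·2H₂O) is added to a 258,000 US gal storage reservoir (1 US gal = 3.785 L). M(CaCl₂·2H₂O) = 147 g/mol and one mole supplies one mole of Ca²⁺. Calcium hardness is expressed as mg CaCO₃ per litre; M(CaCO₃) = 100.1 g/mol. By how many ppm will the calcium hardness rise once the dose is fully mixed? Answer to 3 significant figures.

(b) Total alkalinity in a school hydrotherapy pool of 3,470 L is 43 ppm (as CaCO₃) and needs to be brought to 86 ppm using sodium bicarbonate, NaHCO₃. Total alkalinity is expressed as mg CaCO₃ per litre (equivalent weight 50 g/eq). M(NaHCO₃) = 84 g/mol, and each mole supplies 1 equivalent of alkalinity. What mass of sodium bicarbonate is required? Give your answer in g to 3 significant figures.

(a) 27.7 ppm; (b) 251 g

(a) Volume: 258,000 US gal × 3.785 L/gal = 976,530 L.
(a) Moles of Ca²⁺: 39,700 g ÷ 147 g/mol = 270.1 mol.
(a) As CaCO₃: 270.1 mol × 100.1 g/mol = 27,030 g.
(a) Rise: 27,030 g / 976,530 L × 1000 = 27.68 mg/L.

(b) Alkalinity to add: (86 − 43) = 43 mg/L as CaCO₃ × 3,470 L = 149.2 g as CaCO₃.
(b) Equivalents: 149.2 g ÷ 50 g/eq = 2.984 eq.
(b) NaHCO₃ supplies 1 eq per mole → 2.984 mol.
(b) Mass: 2.984 mol × 84 g/mol = 250.7 g.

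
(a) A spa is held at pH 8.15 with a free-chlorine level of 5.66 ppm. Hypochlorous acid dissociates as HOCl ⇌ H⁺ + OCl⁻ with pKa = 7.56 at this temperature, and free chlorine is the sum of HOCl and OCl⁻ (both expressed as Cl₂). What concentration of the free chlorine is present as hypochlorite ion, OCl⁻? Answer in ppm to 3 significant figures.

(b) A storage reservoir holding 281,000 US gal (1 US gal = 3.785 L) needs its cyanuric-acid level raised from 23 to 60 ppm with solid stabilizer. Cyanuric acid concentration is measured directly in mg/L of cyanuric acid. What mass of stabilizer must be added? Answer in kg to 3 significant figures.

(a) [OCl⁻]/[HOCl] = 10^(pH − pKa) = 10^(8.15 − 7.56) = 10^0.59 = 3.89.
(a) Fraction as HOCl = 1 / (1 + 3.89) = 0.2045.
(a) OCl⁻ = (1 − 0.2045) × 5.66 ppm = 4.503 ppm.

(b) Volume: 281,000 US gal × 3.785 L/gal = 1,063,585 L.
(b) CYA to add: (60 − 23) = 37 mg/L × 1,063,585 L = 39,350 g cyanuric acid.

(a) 4.50 ppm; (b) 39.4 kg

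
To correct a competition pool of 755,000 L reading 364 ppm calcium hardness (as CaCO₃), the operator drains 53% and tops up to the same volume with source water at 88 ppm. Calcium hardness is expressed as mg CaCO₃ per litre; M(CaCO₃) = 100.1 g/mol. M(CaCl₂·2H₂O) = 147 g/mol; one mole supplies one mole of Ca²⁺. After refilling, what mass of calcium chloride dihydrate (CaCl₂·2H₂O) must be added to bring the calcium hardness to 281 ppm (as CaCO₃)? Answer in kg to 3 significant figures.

After draining 53% and refilling: 364 × 0.47 + 88 × 0.53 = 217.72 ppm.
Deficit to target: 281 − 217.72 = 63.28 mg/L.
As CaCO₃: 63.28 mg/L × 755,000 L = 47,780 g; ÷ 100.1 = 477.3 mol Ca²⁺.
Mass: 477.3 × 147 = 70,160 g.

70.2 kg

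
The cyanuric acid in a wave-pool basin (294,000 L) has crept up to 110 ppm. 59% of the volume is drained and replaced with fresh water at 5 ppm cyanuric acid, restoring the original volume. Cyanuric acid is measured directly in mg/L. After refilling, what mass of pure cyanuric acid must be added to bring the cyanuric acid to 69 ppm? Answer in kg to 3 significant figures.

After draining 59% and refilling: 110 × 0.41 + 5 × 0.59 = 48.05 ppm.
Deficit to target: 69 − 48.05 = 20.95 mg/L.
Mass: 20.95 mg/L × 294,000 L = 6159 g cyanuric acid.

6.16 kg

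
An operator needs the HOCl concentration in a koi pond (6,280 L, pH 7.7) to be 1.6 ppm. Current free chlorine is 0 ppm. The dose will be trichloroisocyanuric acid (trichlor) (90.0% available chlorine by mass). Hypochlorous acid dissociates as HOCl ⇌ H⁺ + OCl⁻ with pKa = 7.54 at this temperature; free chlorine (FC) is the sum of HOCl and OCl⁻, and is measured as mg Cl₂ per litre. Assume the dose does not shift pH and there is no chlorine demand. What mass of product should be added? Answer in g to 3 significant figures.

27.3 g

[OCl⁻]/[HOCl] = 10^(pH − pKa) = 10^(7.7 − 7.54) = 1.445; fraction as HOCl = 1/(1 + 1.445) = 0.4089.
Free chlorine required for 1.6 ppm HOCl: 1.6 / 0.4089 = 3.913 ppm.
FC to add: 3.913 − 0 = 3.913 mg/L as Cl₂.
Cl₂ equivalent: 3.913 mg/L × 6,280 L = 24.57 g.
Product at 90.0% available Cl: 24.57 / 0.9 = 27.3 g.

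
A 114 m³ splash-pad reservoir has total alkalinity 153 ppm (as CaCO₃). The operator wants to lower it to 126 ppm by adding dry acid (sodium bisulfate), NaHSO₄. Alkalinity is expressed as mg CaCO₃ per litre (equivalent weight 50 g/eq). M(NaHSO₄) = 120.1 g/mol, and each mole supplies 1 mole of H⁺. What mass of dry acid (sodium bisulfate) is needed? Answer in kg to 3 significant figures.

Volume: 114 m³ = 114,000 L.
Alkalinity to neutralize: (153 − 126) = 27 mg/L as CaCO₃ × 114,000 L = 3078 g as CaCO₃.
Equivalents of H⁺ required: 3078 ÷ 50 g/eq = 61.56 eq = 61.56 mol NaHSO₄.
Mass of NaHSO₄: 61.56 × 120.1 = 7393 g.

7.39 kg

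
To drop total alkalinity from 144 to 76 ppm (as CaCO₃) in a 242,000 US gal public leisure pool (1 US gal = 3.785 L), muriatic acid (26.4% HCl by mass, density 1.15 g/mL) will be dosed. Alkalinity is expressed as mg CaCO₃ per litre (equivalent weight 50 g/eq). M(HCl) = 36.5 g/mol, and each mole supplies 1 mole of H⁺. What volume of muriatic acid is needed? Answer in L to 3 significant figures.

Volume: 242,000 US gal × 3.785 L/gal = 915,970 L.
Alkalinity to neutralize: (144 − 76) = 68 mg/L as CaCO₃ × 915,970 L = 62,290 g as CaCO₃.
Equivalents of H⁺ required: 62,290 ÷ 50 g/eq = 1246 eq = 1246 mol HCl.
Mass of HCl: 1246 × 36.5 = 45,470 g.
Mass of 26.4% solution: 45,470 / 0.264 = 172,200 g.
Volume: 172,200 g ÷ 1.15 g/mL = 149,800 mL.

150 L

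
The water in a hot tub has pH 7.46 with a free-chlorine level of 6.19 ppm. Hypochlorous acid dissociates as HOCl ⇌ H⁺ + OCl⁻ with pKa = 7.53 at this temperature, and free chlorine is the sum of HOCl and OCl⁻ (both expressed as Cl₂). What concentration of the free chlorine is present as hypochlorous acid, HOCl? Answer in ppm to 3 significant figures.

[OCl⁻]/[HOCl] = 10^(pH − pKa) = 10^(7.46 − 7.53) = 10^-0.07 = 0.8511.
Fraction as HOCl = 1 / (1 + 0.8511) = 0.5402.
HOCl = 0.5402 × 6.19 ppm = 3.344 ppm.

3.34 ppm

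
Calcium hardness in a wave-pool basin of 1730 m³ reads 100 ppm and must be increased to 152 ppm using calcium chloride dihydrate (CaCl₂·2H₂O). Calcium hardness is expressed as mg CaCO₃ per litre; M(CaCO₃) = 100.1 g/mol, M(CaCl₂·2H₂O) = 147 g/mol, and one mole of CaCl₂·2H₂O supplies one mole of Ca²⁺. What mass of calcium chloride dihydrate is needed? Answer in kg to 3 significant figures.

Volume: 1730 m³ = 1,730,000 L.
Hardness to add: (152 − 100) = 52 mg/L as CaCO₃ × 1,730,000 L = 89,960 g as CaCO₃.
Moles of Ca²⁺ (1 mol Ca²⁺ ≡ 1 mol CaCO₃): 89,960 / 100.1 g/mol = 898.7 mol.
Mass of CaCl₂·2H₂O: 898.7 × 147 = 132,100 g.

132 kg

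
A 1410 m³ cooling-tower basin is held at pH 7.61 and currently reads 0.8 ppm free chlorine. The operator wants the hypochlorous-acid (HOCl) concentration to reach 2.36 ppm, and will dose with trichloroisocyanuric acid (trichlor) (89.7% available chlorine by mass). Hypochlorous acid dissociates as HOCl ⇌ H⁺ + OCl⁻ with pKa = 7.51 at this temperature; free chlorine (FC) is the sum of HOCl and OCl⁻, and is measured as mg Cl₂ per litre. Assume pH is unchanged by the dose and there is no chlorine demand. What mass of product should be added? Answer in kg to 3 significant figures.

7.12 kg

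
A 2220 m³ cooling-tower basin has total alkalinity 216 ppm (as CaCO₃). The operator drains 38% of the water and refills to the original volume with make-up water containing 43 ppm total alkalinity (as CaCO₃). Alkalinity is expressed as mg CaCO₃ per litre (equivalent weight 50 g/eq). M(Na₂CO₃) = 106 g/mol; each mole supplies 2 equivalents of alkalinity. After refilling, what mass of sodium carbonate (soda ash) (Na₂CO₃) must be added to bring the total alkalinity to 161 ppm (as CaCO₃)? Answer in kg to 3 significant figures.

Volume: 2220 m³ = 2,220,000 L.
After draining 38% and refilling: 216 × 0.62 + 43 × 0.38 = 150.26 ppm.
Deficit to target: 161 − 150.26 = 10.74 mg/L.
As CaCO₃: 10.74 mg/L × 2,220,000 L = 23,840 g; ÷ 50 g/eq ÷ 2 = 238.4 mol Na₂CO₃.
Mass: 238.4 × 106 = 25,270 g.

25.3 kg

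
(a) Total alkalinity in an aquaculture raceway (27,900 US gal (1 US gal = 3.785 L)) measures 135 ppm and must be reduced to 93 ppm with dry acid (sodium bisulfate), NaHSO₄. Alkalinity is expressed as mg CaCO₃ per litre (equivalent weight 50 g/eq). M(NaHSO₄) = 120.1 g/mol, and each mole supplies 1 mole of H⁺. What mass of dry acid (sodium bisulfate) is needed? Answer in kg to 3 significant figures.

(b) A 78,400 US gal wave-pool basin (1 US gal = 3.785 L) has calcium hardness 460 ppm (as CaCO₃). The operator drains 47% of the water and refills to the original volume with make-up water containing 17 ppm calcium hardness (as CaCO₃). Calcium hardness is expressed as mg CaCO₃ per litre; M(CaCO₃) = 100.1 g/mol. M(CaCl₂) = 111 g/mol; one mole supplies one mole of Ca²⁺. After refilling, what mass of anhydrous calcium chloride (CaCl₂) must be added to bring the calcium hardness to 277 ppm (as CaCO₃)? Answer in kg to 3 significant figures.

(a) Volume: 27,900 US gal × 3.785 L/gal = 105,602 L.
(a) Alkalinity to neutralize: (135 − 93) = 42 mg/L as CaCO₃ × 105,602 L = 4435 g as CaCO₃.
(a) Equivalents of H⁺ required: 4435 ÷ 50 g/eq = 88.71 eq = 88.71 mol NaHSO₄.
(a) Mass of NaHSO₄: 88.71 × 120.1 = 10,650 g.

(b) Volume: 78,400 US gal × 3.785 L/gal = 296,744 L.
(b) After draining 47% and refilling: 460 × 0.53 + 17 × 0.47 = 251.79 ppm.
(b) Deficit to target: 277 − 251.79 = 25.21 mg/L.
(b) As CaCO₃: 25.21 mg/L × 296,744 L = 7481 g; ÷ 100.1 = 74.73 mol Ca²⁺.
(b) Mass: 74.73 × 111 = 8296 g.

(a) 10.7 kg; (b) 8.30 kg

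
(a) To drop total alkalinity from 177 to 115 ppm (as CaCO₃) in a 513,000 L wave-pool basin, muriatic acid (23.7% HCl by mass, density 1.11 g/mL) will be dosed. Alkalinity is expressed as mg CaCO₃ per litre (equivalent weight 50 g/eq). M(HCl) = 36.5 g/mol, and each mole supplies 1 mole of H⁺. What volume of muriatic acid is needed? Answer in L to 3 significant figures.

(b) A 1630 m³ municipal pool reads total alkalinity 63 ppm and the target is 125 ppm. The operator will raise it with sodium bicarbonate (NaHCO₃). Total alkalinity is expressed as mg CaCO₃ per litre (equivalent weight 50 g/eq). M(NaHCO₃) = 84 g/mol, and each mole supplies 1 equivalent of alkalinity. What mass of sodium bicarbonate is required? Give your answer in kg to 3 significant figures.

(a) Alkalinity to neutralize: (177 − 115) = 62 mg/L as CaCO₃ × 513,000 L = 31,810 g as CaCO₃.
(a) Equivalents of H⁺ required: 31,810 ÷ 50 g/eq = 636.1 eq = 636.1 mol HCl.
(a) Mass of HCl: 636.1 × 36.5 = 23,220 g.
(a) Mass of 23.7% solution: 23,220 / 0.237 = 97,970 g.
(a) Volume: 97,970 g ÷ 1.11 g/mL = 88,260 mL.

(b) Volume: 1630 m³ = 1,630,000 L.
(b) Alkalinity to add: (125 − 63) = 62 mg/L as CaCO₃ × 1,630,000 L = 101,100 g as CaCO₃.
(b) Equivalents: 101,100 g ÷ 50 g/eq = 2021 eq.
(b) NaHCO₃ supplies 1 eq per mole → 2021 mol.
(b) Mass: 2021 mol × 84 g/mol = 169,800 g.

(a) 88.3 L; (b) 170 kg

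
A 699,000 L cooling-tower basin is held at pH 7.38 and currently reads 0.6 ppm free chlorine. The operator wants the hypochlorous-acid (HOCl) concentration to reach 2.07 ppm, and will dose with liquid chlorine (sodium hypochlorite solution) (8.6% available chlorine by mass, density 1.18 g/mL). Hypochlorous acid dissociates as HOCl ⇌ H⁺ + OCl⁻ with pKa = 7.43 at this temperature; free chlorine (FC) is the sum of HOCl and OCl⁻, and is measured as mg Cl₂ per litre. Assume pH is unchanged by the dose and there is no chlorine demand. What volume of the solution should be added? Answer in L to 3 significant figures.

[OCl⁻]/[HOCl] = 10^(pH − pKa) = 10^(7.38 − 7.43) = 0.8913; fraction as HOCl = 1/(1 + 0.8913) = 0.5288.
Free chlorine required for 2.07 ppm HOCl: 2.07 / 0.5288 = 3.915 ppm.
FC to add: 3.915 − 0.6 = 3.315 mg/L as Cl₂.
Cl₂ equivalent: 3.315 mg/L × 699,000 L = 2317 g.
Product at 8.6% available Cl: 2317 / 0.086 = 26,940 g.
Volume: 26,940 g ÷ 1.18 g/mL = 22,830 mL.

22.8 L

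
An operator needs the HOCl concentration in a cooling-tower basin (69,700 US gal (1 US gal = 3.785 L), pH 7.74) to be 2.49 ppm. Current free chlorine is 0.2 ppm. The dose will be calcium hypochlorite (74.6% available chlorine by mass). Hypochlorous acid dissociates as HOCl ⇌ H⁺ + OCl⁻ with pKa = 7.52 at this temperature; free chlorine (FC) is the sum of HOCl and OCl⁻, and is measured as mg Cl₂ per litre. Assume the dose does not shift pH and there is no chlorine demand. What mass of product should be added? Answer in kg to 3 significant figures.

Volume: 69,700 US gal × 3.785 L/gal = 263,814 L.
[OCl⁻]/[HOCl] = 10^(pH − pKa) = 10^(7.74 − 7.52) = 1.66; fraction as HOCl = 1/(1 + 1.66) = 0.376.
Free chlorine required for 2.49 ppm HOCl: 2.49 / 0.376 = 6.622 ppm.
FC to add: 6.622 − 0.2 = 6.422 mg/L as Cl₂.
Cl₂ equivalent: 6.422 mg/L × 263,814 L = 1694 g.
Product at 74.6% available Cl: 1694 / 0.746 = 2271 g.

2.27 kg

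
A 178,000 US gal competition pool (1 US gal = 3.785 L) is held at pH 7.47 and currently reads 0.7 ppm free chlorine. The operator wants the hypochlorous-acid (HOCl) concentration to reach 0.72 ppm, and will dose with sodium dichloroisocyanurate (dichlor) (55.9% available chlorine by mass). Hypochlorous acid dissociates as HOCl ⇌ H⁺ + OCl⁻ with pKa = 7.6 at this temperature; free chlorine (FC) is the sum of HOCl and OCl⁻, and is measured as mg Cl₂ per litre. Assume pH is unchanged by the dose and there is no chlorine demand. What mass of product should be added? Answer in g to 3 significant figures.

667 g

Volume: 178,000 US gal × 3.785 L/gal = 673,730 L.
[OCl⁻]/[HOCl] = 10^(pH − pKa) = 10^(7.47 − 7.6) = 0.7413; fraction as HOCl = 1/(1 + 0.7413) = 0.5743.
Free chlorine required for 0.72 ppm HOCl: 0.72 / 0.5743 = 1.254 ppm.
FC to add: 1.254 − 0.7 = 0.5537 mg/L as Cl₂.
Cl₂ equivalent: 0.5537 mg/L × 673,730 L = 373.1 g.
Product at 55.9% available Cl: 373.1 / 0.559 = 667.4 g.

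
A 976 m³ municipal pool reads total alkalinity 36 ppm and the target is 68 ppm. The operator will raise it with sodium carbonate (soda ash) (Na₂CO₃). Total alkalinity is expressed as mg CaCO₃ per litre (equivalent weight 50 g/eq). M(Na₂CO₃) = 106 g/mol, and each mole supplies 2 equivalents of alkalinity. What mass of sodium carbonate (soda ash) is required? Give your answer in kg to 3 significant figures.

33.1 kg

Volume: 976 m³ = 976,000 L.
Alkalinity to add: (68 − 36) = 32 mg/L as CaCO₃ × 976,000 L = 31,230 g as CaCO₃.
Equivalents: 31,230 g ÷ 50 g/eq = 624.6 eq.
Each mole of Na₂CO₃ supplies 2 eq, so 624.6 / 2 = 312.3 mol.
Mass: 312.3 mol × 106 g/mol = 33,110 g.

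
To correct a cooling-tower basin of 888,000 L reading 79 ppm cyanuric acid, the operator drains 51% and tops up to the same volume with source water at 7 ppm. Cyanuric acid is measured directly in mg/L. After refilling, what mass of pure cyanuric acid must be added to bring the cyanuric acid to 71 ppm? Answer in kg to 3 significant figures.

25.5 kg

After draining 51% and refilling: 79 × 0.49 + 7 × 0.51 = 42.28 ppm.
Deficit to target: 71 − 42.28 = 28.72 mg/L.
Mass: 28.72 mg/L × 888,000 L = 25,500 g cyanuric acid.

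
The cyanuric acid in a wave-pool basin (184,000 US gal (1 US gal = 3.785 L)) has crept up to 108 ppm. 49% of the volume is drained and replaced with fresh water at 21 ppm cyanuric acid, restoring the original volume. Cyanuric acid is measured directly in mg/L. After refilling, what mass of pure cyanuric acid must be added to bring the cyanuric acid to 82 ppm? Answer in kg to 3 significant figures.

Volume: 184,000 US gal × 3.785 L/gal = 696,440 L.
After draining 49% and refilling: 108 × 0.51 + 21 × 0.49 = 65.37 ppm.
Deficit to target: 82 − 65.37 = 16.63 mg/L.
Mass: 16.63 mg/L × 696,440 L = 11,580 g cyanuric acid.

11.6 kg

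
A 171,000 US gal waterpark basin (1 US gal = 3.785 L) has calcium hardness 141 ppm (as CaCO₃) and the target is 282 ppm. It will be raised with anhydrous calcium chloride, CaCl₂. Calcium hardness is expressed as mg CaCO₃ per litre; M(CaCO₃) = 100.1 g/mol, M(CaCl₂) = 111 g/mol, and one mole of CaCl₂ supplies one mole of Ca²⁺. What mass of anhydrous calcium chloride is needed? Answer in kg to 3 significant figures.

101 kg

Volume: 171,000 US gal × 3.785 L/gal = 647,235 L.
Hardness to add: (282 − 141) = 141 mg/L as CaCO₃ × 647,235 L = 91,260 g as CaCO₃.
Moles of Ca²⁺ (1 mol Ca²⁺ ≡ 1 mol CaCO₃): 91,260 / 100.1 g/mol = 911.7 mol.
Mass of CaCl₂: 911.7 × 111 = 101,200 g.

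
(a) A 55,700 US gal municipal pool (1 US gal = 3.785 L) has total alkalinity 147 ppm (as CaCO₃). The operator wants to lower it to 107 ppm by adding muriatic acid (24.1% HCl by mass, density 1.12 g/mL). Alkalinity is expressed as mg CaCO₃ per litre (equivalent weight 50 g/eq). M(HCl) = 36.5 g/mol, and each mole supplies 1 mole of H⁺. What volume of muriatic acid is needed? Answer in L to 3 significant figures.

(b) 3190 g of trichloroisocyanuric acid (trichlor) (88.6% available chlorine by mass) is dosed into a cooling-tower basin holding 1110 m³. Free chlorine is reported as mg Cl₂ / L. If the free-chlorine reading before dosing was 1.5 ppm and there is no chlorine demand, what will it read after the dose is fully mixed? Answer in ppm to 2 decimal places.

(a) 22.8 L; (b) 4.05 ppm

(a) Volume: 55,700 US gal × 3.785 L/gal = 210,824 L.
(a) Alkalinity to neutralize: (147 − 107) = 40 mg/L as CaCO₃ × 210,824 L = 8433 g as CaCO₃.
(a) Equivalents of H⁺ required: 8433 ÷ 50 g/eq = 168.7 eq = 168.7 mol HCl.
(a) Mass of HCl: 168.7 × 36.5 = 6156 g.
(a) Mass of 24.1% solution: 6156 / 0.241 = 25,540 g.
(a) Volume: 25,540 g ÷ 1.12 g/mL = 22,810 mL.

(b) Volume: 1110 m³ = 1,110,000 L.
(b) Available chlorine delivered: 3190 g × 0.886 = 2826 g as Cl₂.
(b) Concentration rise: 2826 g / 1,110,000 L = 2.546 mg/L = 2.55 ppm.
(b) Final FC: 1.5 + 2.55 = 4.05 ppm.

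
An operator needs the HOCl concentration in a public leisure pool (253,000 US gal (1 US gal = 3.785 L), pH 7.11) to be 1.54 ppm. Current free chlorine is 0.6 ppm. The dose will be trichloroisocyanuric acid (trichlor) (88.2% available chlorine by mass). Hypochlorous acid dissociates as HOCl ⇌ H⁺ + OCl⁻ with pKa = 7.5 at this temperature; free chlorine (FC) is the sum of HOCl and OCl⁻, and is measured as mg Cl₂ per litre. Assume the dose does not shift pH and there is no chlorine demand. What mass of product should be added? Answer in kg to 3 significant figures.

1.70 kg

Volume: 253,000 US gal × 3.785 L/gal = 957,605 L.
[OCl⁻]/[HOCl] = 10^(pH − pKa) = 10^(7.11 − 7.5) = 0.4074; fraction as HOCl = 1/(1 + 0.4074) = 0.7105.
Free chlorine required for 1.54 ppm HOCl: 1.54 / 0.7105 = 2.167 ppm.
FC to add: 2.167 − 0.6 = 1.567 mg/L as Cl₂.
Cl₂ equivalent: 1.567 mg/L × 957,605 L = 1501 g.
Product at 88.2% available Cl: 1501 / 0.882 = 1702 g.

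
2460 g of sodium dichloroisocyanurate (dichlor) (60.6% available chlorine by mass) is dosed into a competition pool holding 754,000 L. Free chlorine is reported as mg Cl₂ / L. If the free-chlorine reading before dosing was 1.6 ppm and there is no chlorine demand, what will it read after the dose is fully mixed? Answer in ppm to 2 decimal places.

Available chlorine delivered: 2460 g × 0.606 = 1491 g as Cl₂.
Concentration rise: 1491 g / 754,000 L = 1.977 mg/L = 1.98 ppm.
Final FC: 1.6 + 1.98 = 3.58 ppm.

3.58 ppm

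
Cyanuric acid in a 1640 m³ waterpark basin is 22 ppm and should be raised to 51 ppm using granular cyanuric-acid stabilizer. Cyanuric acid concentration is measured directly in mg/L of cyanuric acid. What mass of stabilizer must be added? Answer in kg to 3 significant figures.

47.6 kg

Volume: 1640 m³ = 1,640,000 L.
CYA to add: (51 − 22) = 29 mg/L × 1,640,000 L = 47,560 g cyanuric acid.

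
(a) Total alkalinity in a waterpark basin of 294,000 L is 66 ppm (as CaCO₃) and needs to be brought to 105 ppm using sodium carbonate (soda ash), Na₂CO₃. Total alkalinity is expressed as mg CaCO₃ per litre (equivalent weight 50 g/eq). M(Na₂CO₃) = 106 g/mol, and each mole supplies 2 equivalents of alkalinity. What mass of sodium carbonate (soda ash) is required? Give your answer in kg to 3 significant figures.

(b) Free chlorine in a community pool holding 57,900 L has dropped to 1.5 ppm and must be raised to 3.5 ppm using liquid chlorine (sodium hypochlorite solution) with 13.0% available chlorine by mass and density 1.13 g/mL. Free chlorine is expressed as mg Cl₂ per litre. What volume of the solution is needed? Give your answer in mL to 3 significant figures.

(a) Alkalinity to add: (105 − 66) = 39 mg/L as CaCO₃ × 294,000 L = 11,470 g as CaCO₃.
(a) Equivalents: 11,470 g ÷ 50 g/eq = 229.3 eq.
(a) Each mole of Na₂CO₃ supplies 2 eq, so 229.3 / 2 = 114.7 mol.
(a) Mass: 114.7 mol × 106 g/mol = 12,150 g.

(b) Chlorine deficit: 3.5 − 1.5 = 2 ppm = 2 mg/L as Cl₂.
(b) Cl₂ equivalent needed: 2 mg/L × 57,900 L = 115,800 mg = 115.8 g.
(b) Product at 13.0% available chlorine: 115.8 / 0.13 = 890.8 g.
(b) Volume at density 1.13 g/mL: 890.8 g ÷ 1.13 g/mL = 788.3 mL.

(a) 12.2 kg; (b) 788 mL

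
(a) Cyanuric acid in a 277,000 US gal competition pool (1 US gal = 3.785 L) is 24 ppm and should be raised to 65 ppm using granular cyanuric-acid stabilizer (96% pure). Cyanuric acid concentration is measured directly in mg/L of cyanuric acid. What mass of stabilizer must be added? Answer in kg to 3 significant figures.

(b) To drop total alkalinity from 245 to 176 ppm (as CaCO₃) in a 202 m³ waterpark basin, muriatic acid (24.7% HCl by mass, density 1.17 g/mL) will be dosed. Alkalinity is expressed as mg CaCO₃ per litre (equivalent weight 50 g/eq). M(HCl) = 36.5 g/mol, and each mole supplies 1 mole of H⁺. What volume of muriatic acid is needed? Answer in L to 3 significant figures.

(a) 44.8 kg; (b) 35.2 L

(a) Volume: 277,000 US gal × 3.785 L/gal = 1,048,445 L.
(a) CYA to add: (65 − 24) = 41 mg/L × 1,048,445 L = 42,990 g cyanuric acid.
(a) At 96% purity: 42,990 / 0.96 = 44,780 g product.

(b) Volume: 202 m³ = 202,000 L.
(b) Alkalinity to neutralize: (245 − 176) = 69 mg/L as CaCO₃ × 202,000 L = 13,940 g as CaCO₃.
(b) Equivalents of H⁺ required: 13,940 ÷ 50 g/eq = 278.8 eq = 278.8 mol HCl.
(b) Mass of HCl: 278.8 × 36.5 = 10,170 g.
(b) Mass of 24.7% solution: 10,170 / 0.247 = 41,190 g.
(b) Volume: 41,190 g ÷ 1.17 g/mL = 35,210 mL.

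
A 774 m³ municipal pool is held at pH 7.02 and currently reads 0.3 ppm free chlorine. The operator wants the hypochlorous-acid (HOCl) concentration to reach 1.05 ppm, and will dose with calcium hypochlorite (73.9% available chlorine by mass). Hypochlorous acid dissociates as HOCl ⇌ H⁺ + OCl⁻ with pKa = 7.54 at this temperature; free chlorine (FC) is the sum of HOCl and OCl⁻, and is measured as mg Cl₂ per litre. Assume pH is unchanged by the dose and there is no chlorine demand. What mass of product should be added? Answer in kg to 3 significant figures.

Volume: 774 m³ = 774,000 L.
[OCl⁻]/[HOCl] = 10^(pH − pKa) = 10^(7.02 − 7.54) = 0.302; fraction as HOCl = 1/(1 + 0.302) = 0.7681.
Free chlorine required for 1.05 ppm HOCl: 1.05 / 0.7681 = 1.367 ppm.
FC to add: 1.367 − 0.3 = 1.067 mg/L as Cl₂.
Cl₂ equivalent: 1.067 mg/L × 774,000 L = 825.9 g.
Product at 73.9% available Cl: 825.9 / 0.739 = 1118 g.

1.12 kg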